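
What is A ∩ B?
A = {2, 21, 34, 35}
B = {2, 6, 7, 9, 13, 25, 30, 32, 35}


Set A = {2, 21, 34, 35}
Set B = {2, 6, 7, 9, 13, 25, 30, 32, 35}
A ∩ B includes only elements in both sets.
Check each element of A against B:
2 ✓, 21 ✗, 34 ✗, 35 ✓
A ∩ B = {2, 35}

{2, 35}


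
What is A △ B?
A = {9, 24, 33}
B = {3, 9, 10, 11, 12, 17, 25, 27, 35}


Set A = {9, 24, 33}
Set B = {3, 9, 10, 11, 12, 17, 25, 27, 35}
A △ B = (A \ B) ∪ (B \ A)
Elements in A but not B: {24, 33}
Elements in B but not A: {3, 10, 11, 12, 17, 25, 27, 35}
A △ B = {3, 10, 11, 12, 17, 24, 25, 27, 33, 35}

{3, 10, 11, 12, 17, 24, 25, 27, 33, 35}


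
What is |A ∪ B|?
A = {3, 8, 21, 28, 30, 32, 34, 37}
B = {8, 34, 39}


Set A = {3, 8, 21, 28, 30, 32, 34, 37}, |A| = 8
Set B = {8, 34, 39}, |B| = 3
A ∩ B = {8, 34}, |A ∩ B| = 2
|A ∪ B| = |A| + |B| - |A ∩ B| = 8 + 3 - 2 = 9

9


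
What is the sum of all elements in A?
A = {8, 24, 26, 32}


Set A = {8, 24, 26, 32}
Sum = 8 + 24 + 26 + 32 = 90

90


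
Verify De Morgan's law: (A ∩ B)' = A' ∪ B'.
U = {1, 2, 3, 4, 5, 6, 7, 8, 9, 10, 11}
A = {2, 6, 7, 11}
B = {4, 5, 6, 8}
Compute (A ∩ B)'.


U = {1, 2, 3, 4, 5, 6, 7, 8, 9, 10, 11}
A = {2, 6, 7, 11}, B = {4, 5, 6, 8}
A ∩ B = {6}
(A ∩ B)' = U \ (A ∩ B) = {1, 2, 3, 4, 5, 7, 8, 9, 10, 11}
Verification via A' ∪ B': A' = {1, 3, 4, 5, 8, 9, 10}, B' = {1, 2, 3, 7, 9, 10, 11}
A' ∪ B' = {1, 2, 3, 4, 5, 7, 8, 9, 10, 11} ✓

{1, 2, 3, 4, 5, 7, 8, 9, 10, 11}


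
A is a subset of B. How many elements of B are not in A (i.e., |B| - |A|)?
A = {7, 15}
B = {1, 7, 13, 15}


Set A = {7, 15}, |A| = 2
Set B = {1, 7, 13, 15}, |B| = 4
Since A ⊆ B: B \ A = {1, 13}
|B| - |A| = 4 - 2 = 2

2


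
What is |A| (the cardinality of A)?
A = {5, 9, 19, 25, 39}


Set A = {5, 9, 19, 25, 39}
Listing elements: 5, 9, 19, 25, 39
Counting: 5 elements
|A| = 5

5


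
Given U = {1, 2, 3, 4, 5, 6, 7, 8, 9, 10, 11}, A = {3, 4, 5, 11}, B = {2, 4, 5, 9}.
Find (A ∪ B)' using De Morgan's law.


U = {1, 2, 3, 4, 5, 6, 7, 8, 9, 10, 11}
A = {3, 4, 5, 11}, B = {2, 4, 5, 9}
A ∪ B = {2, 3, 4, 5, 9, 11}
(A ∪ B)' = U \ (A ∪ B) = {1, 6, 7, 8, 10}
Verification via A' ∩ B': A' = {1, 2, 6, 7, 8, 9, 10}, B' = {1, 3, 6, 7, 8, 10, 11}
A' ∩ B' = {1, 6, 7, 8, 10} ✓

{1, 6, 7, 8, 10}


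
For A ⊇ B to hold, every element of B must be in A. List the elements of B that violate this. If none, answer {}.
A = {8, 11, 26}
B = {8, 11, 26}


Set A = {8, 11, 26}
Set B = {8, 11, 26}
Check each element of B against A:
8 ∈ A, 11 ∈ A, 26 ∈ A
Elements of B not in A: {}

{}


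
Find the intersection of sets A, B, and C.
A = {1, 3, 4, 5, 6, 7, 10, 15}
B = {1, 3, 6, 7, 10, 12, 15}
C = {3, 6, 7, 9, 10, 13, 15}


Set A = {1, 3, 4, 5, 6, 7, 10, 15}
Set B = {1, 3, 6, 7, 10, 12, 15}
Set C = {3, 6, 7, 9, 10, 13, 15}
First, A ∩ B = {1, 3, 6, 7, 10, 15}
Then, (A ∩ B) ∩ C = {3, 6, 7, 10, 15}

{3, 6, 7, 10, 15}


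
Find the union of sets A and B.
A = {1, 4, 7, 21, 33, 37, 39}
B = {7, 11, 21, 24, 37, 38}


Set A = {1, 4, 7, 21, 33, 37, 39}
Set B = {7, 11, 21, 24, 37, 38}
A ∪ B includes all elements in either set.
Elements from A: {1, 4, 7, 21, 33, 37, 39}
Elements from B not already included: {11, 24, 38}
A ∪ B = {1, 4, 7, 11, 21, 24, 33, 37, 38, 39}

{1, 4, 7, 11, 21, 24, 33, 37, 38, 39}


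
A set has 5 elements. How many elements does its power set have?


The set has 5 elements.
The power set contains all possible subsets.
|P(A)| = 2^|A| = 2^5 = 32

32


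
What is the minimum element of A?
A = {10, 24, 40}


Set A = {10, 24, 40}
Elements in ascending order: 10, 24, 40
The smallest element is 10.

10


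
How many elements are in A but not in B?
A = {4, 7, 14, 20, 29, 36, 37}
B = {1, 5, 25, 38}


Set A = {4, 7, 14, 20, 29, 36, 37}
Set B = {1, 5, 25, 38}
A \ B = {4, 7, 14, 20, 29, 36, 37}
|A \ B| = 7

7


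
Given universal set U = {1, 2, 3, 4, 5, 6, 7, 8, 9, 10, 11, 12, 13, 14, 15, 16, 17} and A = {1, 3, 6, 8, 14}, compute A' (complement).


Universal set U = {1, 2, 3, 4, 5, 6, 7, 8, 9, 10, 11, 12, 13, 14, 15, 16, 17}
Set A = {1, 3, 6, 8, 14}
A' = U \ A = elements in U but not in A
Checking each element of U:
1 (in A, exclude), 2 (not in A, include), 3 (in A, exclude), 4 (not in A, include), 5 (not in A, include), 6 (in A, exclude), 7 (not in A, include), 8 (in A, exclude), 9 (not in A, include), 10 (not in A, include), 11 (not in A, include), 12 (not in A, include), 13 (not in A, include), 14 (in A, exclude), 15 (not in A, include), 16 (not in A, include), 17 (not in A, include)
A' = {2, 4, 5, 7, 9, 10, 11, 12, 13, 15, 16, 17}

{2, 4, 5, 7, 9, 10, 11, 12, 13, 15, 16, 17}


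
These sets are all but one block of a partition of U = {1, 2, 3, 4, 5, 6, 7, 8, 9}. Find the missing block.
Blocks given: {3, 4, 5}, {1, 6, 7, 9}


U = {1, 2, 3, 4, 5, 6, 7, 8, 9}
Shown blocks: {3, 4, 5}, {1, 6, 7, 9}
A partition's blocks are pairwise disjoint and cover U, so the missing block = U \ (union of shown blocks).
Union of shown blocks: {1, 3, 4, 5, 6, 7, 9}
Missing block = U \ (union) = {2, 8}

{2, 8}


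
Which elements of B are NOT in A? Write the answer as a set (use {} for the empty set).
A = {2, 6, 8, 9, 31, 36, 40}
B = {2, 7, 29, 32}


Set A = {2, 6, 8, 9, 31, 36, 40}
Set B = {2, 7, 29, 32}
Check each element of B against A:
2 ∈ A, 7 ∉ A (include), 29 ∉ A (include), 32 ∉ A (include)
Elements of B not in A: {7, 29, 32}

{7, 29, 32}


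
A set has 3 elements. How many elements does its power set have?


The set has 3 elements.
The power set contains all possible subsets.
|P(A)| = 2^|A| = 2^3 = 8

8


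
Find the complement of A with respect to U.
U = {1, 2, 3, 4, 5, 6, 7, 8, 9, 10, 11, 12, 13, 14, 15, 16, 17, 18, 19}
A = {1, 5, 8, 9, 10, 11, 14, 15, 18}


Universal set U = {1, 2, 3, 4, 5, 6, 7, 8, 9, 10, 11, 12, 13, 14, 15, 16, 17, 18, 19}
Set A = {1, 5, 8, 9, 10, 11, 14, 15, 18}
A' = U \ A = elements in U but not in A
Checking each element of U:
1 (in A, exclude), 2 (not in A, include), 3 (not in A, include), 4 (not in A, include), 5 (in A, exclude), 6 (not in A, include), 7 (not in A, include), 8 (in A, exclude), 9 (in A, exclude), 10 (in A, exclude), 11 (in A, exclude), 12 (not in A, include), 13 (not in A, include), 14 (in A, exclude), 15 (in A, exclude), 16 (not in A, include), 17 (not in A, include), 18 (in A, exclude), 19 (not in A, include)
A' = {2, 3, 4, 6, 7, 12, 13, 16, 17, 19}

{2, 3, 4, 6, 7, 12, 13, 16, 17, 19}


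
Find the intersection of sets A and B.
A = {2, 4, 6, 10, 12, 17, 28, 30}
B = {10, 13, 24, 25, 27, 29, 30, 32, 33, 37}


Set A = {2, 4, 6, 10, 12, 17, 28, 30}
Set B = {10, 13, 24, 25, 27, 29, 30, 32, 33, 37}
A ∩ B includes only elements in both sets.
Check each element of A against B:
2 ✗, 4 ✗, 6 ✗, 10 ✓, 12 ✗, 17 ✗, 28 ✗, 30 ✓
A ∩ B = {10, 30}

{10, 30}


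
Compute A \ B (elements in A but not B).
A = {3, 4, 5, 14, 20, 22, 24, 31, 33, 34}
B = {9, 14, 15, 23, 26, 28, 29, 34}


Set A = {3, 4, 5, 14, 20, 22, 24, 31, 33, 34}
Set B = {9, 14, 15, 23, 26, 28, 29, 34}
A \ B includes elements in A that are not in B.
Check each element of A:
3 (not in B, keep), 4 (not in B, keep), 5 (not in B, keep), 14 (in B, remove), 20 (not in B, keep), 22 (not in B, keep), 24 (not in B, keep), 31 (not in B, keep), 33 (not in B, keep), 34 (in B, remove)
A \ B = {3, 4, 5, 20, 22, 24, 31, 33}

{3, 4, 5, 20, 22, 24, 31, 33}


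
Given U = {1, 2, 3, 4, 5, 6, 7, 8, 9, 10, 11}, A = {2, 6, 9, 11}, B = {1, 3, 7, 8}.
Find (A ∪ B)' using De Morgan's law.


U = {1, 2, 3, 4, 5, 6, 7, 8, 9, 10, 11}
A = {2, 6, 9, 11}, B = {1, 3, 7, 8}
A ∪ B = {1, 2, 3, 6, 7, 8, 9, 11}
(A ∪ B)' = U \ (A ∪ B) = {4, 5, 10}
Verification via A' ∩ B': A' = {1, 3, 4, 5, 7, 8, 10}, B' = {2, 4, 5, 6, 9, 10, 11}
A' ∩ B' = {4, 5, 10} ✓

{4, 5, 10}


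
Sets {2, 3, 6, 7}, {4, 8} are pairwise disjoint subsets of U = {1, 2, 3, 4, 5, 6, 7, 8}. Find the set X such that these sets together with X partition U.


U = {1, 2, 3, 4, 5, 6, 7, 8}
Shown blocks: {2, 3, 6, 7}, {4, 8}
A partition's blocks are pairwise disjoint and cover U, so the missing block = U \ (union of shown blocks).
Union of shown blocks: {2, 3, 4, 6, 7, 8}
Missing block = U \ (union) = {1, 5}

{1, 5}


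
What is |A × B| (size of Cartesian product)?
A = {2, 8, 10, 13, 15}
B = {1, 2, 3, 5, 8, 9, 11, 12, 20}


Set A = {2, 8, 10, 13, 15} has 5 elements.
Set B = {1, 2, 3, 5, 8, 9, 11, 12, 20} has 9 elements.
|A × B| = |A| × |B| = 5 × 9 = 45

45


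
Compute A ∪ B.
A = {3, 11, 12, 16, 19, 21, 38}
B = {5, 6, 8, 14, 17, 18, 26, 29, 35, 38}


Set A = {3, 11, 12, 16, 19, 21, 38}
Set B = {5, 6, 8, 14, 17, 18, 26, 29, 35, 38}
A ∪ B includes all elements in either set.
Elements from A: {3, 11, 12, 16, 19, 21, 38}
Elements from B not already included: {5, 6, 8, 14, 17, 18, 26, 29, 35}
A ∪ B = {3, 5, 6, 8, 11, 12, 14, 16, 17, 18, 19, 21, 26, 29, 35, 38}

{3, 5, 6, 8, 11, 12, 14, 16, 17, 18, 19, 21, 26, 29, 35, 38}


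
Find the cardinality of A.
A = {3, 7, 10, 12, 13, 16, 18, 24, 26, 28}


Set A = {3, 7, 10, 12, 13, 16, 18, 24, 26, 28}
Listing elements: 3, 7, 10, 12, 13, 16, 18, 24, 26, 28
Counting: 10 elements
|A| = 10

10


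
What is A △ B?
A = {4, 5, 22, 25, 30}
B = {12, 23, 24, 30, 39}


Set A = {4, 5, 22, 25, 30}
Set B = {12, 23, 24, 30, 39}
A △ B = (A \ B) ∪ (B \ A)
Elements in A but not B: {4, 5, 22, 25}
Elements in B but not A: {12, 23, 24, 39}
A △ B = {4, 5, 12, 22, 23, 24, 25, 39}

{4, 5, 12, 22, 23, 24, 25, 39}


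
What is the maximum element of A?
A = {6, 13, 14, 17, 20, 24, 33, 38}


Set A = {6, 13, 14, 17, 20, 24, 33, 38}
Elements in ascending order: 6, 13, 14, 17, 20, 24, 33, 38
The largest element is 38.

38


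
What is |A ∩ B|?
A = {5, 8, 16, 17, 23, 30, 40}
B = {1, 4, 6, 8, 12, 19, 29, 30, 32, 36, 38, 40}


Set A = {5, 8, 16, 17, 23, 30, 40}
Set B = {1, 4, 6, 8, 12, 19, 29, 30, 32, 36, 38, 40}
A ∩ B = {8, 30, 40}
|A ∩ B| = 3

3


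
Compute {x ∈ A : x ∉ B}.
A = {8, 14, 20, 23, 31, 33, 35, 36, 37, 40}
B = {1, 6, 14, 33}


Set A = {8, 14, 20, 23, 31, 33, 35, 36, 37, 40}
Set B = {1, 6, 14, 33}
Check each element of A against B:
8 ∉ B (include), 14 ∈ B, 20 ∉ B (include), 23 ∉ B (include), 31 ∉ B (include), 33 ∈ B, 35 ∉ B (include), 36 ∉ B (include), 37 ∉ B (include), 40 ∉ B (include)
Elements of A not in B: {8, 20, 23, 31, 35, 36, 37, 40}

{8, 20, 23, 31, 35, 36, 37, 40}


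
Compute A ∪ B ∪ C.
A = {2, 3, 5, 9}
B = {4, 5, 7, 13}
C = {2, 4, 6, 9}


Set A = {2, 3, 5, 9}
Set B = {4, 5, 7, 13}
Set C = {2, 4, 6, 9}
First, A ∪ B = {2, 3, 4, 5, 7, 9, 13}
Then, (A ∪ B) ∪ C = {2, 3, 4, 5, 6, 7, 9, 13}

{2, 3, 4, 5, 6, 7, 9, 13}


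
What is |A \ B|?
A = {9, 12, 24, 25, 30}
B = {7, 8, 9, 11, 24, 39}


Set A = {9, 12, 24, 25, 30}
Set B = {7, 8, 9, 11, 24, 39}
A \ B = {12, 25, 30}
|A \ B| = 3

3


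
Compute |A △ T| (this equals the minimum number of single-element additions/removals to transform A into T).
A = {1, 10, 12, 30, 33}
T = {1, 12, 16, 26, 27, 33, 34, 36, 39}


Set A = {1, 10, 12, 30, 33}
Set T = {1, 12, 16, 26, 27, 33, 34, 36, 39}
Elements to remove from A (in A, not in T): {10, 30} → 2 removals
Elements to add to A (in T, not in A): {16, 26, 27, 34, 36, 39} → 6 additions
Total edits = 2 + 6 = 8

8


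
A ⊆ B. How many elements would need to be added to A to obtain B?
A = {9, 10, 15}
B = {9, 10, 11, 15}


Set A = {9, 10, 15}, |A| = 3
Set B = {9, 10, 11, 15}, |B| = 4
Since A ⊆ B: B \ A = {11}
|B| - |A| = 4 - 3 = 1

1


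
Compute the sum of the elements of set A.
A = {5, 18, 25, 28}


Set A = {5, 18, 25, 28}
Sum = 5 + 18 + 25 + 28 = 76

76


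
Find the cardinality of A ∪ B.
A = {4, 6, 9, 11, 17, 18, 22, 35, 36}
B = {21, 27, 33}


Set A = {4, 6, 9, 11, 17, 18, 22, 35, 36}, |A| = 9
Set B = {21, 27, 33}, |B| = 3
A ∩ B = {}, |A ∩ B| = 0
|A ∪ B| = |A| + |B| - |A ∩ B| = 9 + 3 - 0 = 12

12


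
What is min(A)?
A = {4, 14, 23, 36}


Set A = {4, 14, 23, 36}
Elements in ascending order: 4, 14, 23, 36
The smallest element is 4.

4


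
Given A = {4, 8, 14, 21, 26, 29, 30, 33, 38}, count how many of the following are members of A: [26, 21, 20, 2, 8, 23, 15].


Set A = {4, 8, 14, 21, 26, 29, 30, 33, 38}
Candidates: [26, 21, 20, 2, 8, 23, 15]
Check each candidate:
26 ∈ A, 21 ∈ A, 20 ∉ A, 2 ∉ A, 8 ∈ A, 23 ∉ A, 15 ∉ A
Count of candidates in A: 3

3


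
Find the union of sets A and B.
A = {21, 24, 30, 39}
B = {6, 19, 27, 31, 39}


Set A = {21, 24, 30, 39}
Set B = {6, 19, 27, 31, 39}
A ∪ B includes all elements in either set.
Elements from A: {21, 24, 30, 39}
Elements from B not already included: {6, 19, 27, 31}
A ∪ B = {6, 19, 21, 24, 27, 30, 31, 39}

{6, 19, 21, 24, 27, 30, 31, 39}


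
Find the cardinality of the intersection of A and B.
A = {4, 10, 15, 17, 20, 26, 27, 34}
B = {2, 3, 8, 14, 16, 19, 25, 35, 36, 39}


Set A = {4, 10, 15, 17, 20, 26, 27, 34}
Set B = {2, 3, 8, 14, 16, 19, 25, 35, 36, 39}
A ∩ B = {}
|A ∩ B| = 0

0


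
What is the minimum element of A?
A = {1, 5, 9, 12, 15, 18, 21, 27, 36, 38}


Set A = {1, 5, 9, 12, 15, 18, 21, 27, 36, 38}
Elements in ascending order: 1, 5, 9, 12, 15, 18, 21, 27, 36, 38
The smallest element is 1.

1


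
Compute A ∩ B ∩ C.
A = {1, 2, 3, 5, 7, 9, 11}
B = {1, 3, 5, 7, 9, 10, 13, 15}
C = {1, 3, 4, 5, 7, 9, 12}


Set A = {1, 2, 3, 5, 7, 9, 11}
Set B = {1, 3, 5, 7, 9, 10, 13, 15}
Set C = {1, 3, 4, 5, 7, 9, 12}
First, A ∩ B = {1, 3, 5, 7, 9}
Then, (A ∩ B) ∩ C = {1, 3, 5, 7, 9}

{1, 3, 5, 7, 9}


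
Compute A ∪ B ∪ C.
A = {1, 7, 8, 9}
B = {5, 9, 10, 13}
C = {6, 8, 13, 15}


Set A = {1, 7, 8, 9}
Set B = {5, 9, 10, 13}
Set C = {6, 8, 13, 15}
First, A ∪ B = {1, 5, 7, 8, 9, 10, 13}
Then, (A ∪ B) ∪ C = {1, 5, 6, 7, 8, 9, 10, 13, 15}

{1, 5, 6, 7, 8, 9, 10, 13, 15}


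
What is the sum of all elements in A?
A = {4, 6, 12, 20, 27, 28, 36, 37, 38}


Set A = {4, 6, 12, 20, 27, 28, 36, 37, 38}
Sum = 4 + 6 + 12 + 20 + 27 + 28 + 36 + 37 + 38 = 208

208


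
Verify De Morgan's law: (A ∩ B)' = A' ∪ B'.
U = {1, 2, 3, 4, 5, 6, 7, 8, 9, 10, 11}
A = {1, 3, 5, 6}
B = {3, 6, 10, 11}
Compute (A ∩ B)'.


U = {1, 2, 3, 4, 5, 6, 7, 8, 9, 10, 11}
A = {1, 3, 5, 6}, B = {3, 6, 10, 11}
A ∩ B = {3, 6}
(A ∩ B)' = U \ (A ∩ B) = {1, 2, 4, 5, 7, 8, 9, 10, 11}
Verification via A' ∪ B': A' = {2, 4, 7, 8, 9, 10, 11}, B' = {1, 2, 4, 5, 7, 8, 9}
A' ∪ B' = {1, 2, 4, 5, 7, 8, 9, 10, 11} ✓

{1, 2, 4, 5, 7, 8, 9, 10, 11}


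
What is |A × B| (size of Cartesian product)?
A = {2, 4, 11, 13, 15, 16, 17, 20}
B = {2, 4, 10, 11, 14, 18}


Set A = {2, 4, 11, 13, 15, 16, 17, 20} has 8 elements.
Set B = {2, 4, 10, 11, 14, 18} has 6 elements.
|A × B| = |A| × |B| = 8 × 6 = 48

48


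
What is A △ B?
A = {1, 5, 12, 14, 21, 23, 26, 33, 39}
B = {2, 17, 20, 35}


Set A = {1, 5, 12, 14, 21, 23, 26, 33, 39}
Set B = {2, 17, 20, 35}
A △ B = (A \ B) ∪ (B \ A)
Elements in A but not B: {1, 5, 12, 14, 21, 23, 26, 33, 39}
Elements in B but not A: {2, 17, 20, 35}
A △ B = {1, 2, 5, 12, 14, 17, 20, 21, 23, 26, 33, 35, 39}

{1, 2, 5, 12, 14, 17, 20, 21, 23, 26, 33, 35, 39}


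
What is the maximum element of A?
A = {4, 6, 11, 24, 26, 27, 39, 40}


Set A = {4, 6, 11, 24, 26, 27, 39, 40}
Elements in ascending order: 4, 6, 11, 24, 26, 27, 39, 40
The largest element is 40.

40


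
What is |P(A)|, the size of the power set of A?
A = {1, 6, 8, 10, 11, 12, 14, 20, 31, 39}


Set A = {1, 6, 8, 10, 11, 12, 14, 20, 31, 39}
|A| = 10
The power set P(A) contains all subsets of A.
|P(A)| = 2^|A| = 2^10 = 1024

1024


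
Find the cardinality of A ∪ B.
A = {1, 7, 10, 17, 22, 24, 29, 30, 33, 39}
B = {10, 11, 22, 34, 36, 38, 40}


Set A = {1, 7, 10, 17, 22, 24, 29, 30, 33, 39}, |A| = 10
Set B = {10, 11, 22, 34, 36, 38, 40}, |B| = 7
A ∩ B = {10, 22}, |A ∩ B| = 2
|A ∪ B| = |A| + |B| - |A ∩ B| = 10 + 7 - 2 = 15

15


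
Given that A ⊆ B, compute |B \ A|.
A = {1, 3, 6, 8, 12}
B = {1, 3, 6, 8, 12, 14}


Set A = {1, 3, 6, 8, 12}, |A| = 5
Set B = {1, 3, 6, 8, 12, 14}, |B| = 6
Since A ⊆ B: B \ A = {14}
|B| - |A| = 6 - 5 = 1

1


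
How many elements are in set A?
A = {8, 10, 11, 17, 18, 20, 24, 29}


Set A = {8, 10, 11, 17, 18, 20, 24, 29}
Listing elements: 8, 10, 11, 17, 18, 20, 24, 29
Counting: 8 elements
|A| = 8

8


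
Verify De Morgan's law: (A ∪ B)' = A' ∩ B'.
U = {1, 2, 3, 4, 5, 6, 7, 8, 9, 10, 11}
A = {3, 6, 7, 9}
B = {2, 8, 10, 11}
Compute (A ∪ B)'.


U = {1, 2, 3, 4, 5, 6, 7, 8, 9, 10, 11}
A = {3, 6, 7, 9}, B = {2, 8, 10, 11}
A ∪ B = {2, 3, 6, 7, 8, 9, 10, 11}
(A ∪ B)' = U \ (A ∪ B) = {1, 4, 5}
Verification via A' ∩ B': A' = {1, 2, 4, 5, 8, 10, 11}, B' = {1, 3, 4, 5, 6, 7, 9}
A' ∩ B' = {1, 4, 5} ✓

{1, 4, 5}


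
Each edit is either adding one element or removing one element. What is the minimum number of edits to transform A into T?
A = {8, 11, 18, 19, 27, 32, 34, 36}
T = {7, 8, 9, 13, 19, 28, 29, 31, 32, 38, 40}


Set A = {8, 11, 18, 19, 27, 32, 34, 36}
Set T = {7, 8, 9, 13, 19, 28, 29, 31, 32, 38, 40}
Elements to remove from A (in A, not in T): {11, 18, 27, 34, 36} → 5 removals
Elements to add to A (in T, not in A): {7, 9, 13, 28, 29, 31, 38, 40} → 8 additions
Total edits = 5 + 8 = 13

13


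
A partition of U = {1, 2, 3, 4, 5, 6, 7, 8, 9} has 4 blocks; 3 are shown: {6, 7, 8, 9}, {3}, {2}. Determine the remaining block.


U = {1, 2, 3, 4, 5, 6, 7, 8, 9}
Shown blocks: {6, 7, 8, 9}, {3}, {2}
A partition's blocks are pairwise disjoint and cover U, so the missing block = U \ (union of shown blocks).
Union of shown blocks: {2, 3, 6, 7, 8, 9}
Missing block = U \ (union) = {1, 4, 5}

{1, 4, 5}


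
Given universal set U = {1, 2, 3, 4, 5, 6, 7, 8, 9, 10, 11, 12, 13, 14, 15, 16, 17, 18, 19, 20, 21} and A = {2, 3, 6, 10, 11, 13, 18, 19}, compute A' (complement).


Universal set U = {1, 2, 3, 4, 5, 6, 7, 8, 9, 10, 11, 12, 13, 14, 15, 16, 17, 18, 19, 20, 21}
Set A = {2, 3, 6, 10, 11, 13, 18, 19}
A' = U \ A = elements in U but not in A
Checking each element of U:
1 (not in A, include), 2 (in A, exclude), 3 (in A, exclude), 4 (not in A, include), 5 (not in A, include), 6 (in A, exclude), 7 (not in A, include), 8 (not in A, include), 9 (not in A, include), 10 (in A, exclude), 11 (in A, exclude), 12 (not in A, include), 13 (in A, exclude), 14 (not in A, include), 15 (not in A, include), 16 (not in A, include), 17 (not in A, include), 18 (in A, exclude), 19 (in A, exclude), 20 (not in A, include), 21 (not in A, include)
A' = {1, 4, 5, 7, 8, 9, 12, 14, 15, 16, 17, 20, 21}

{1, 4, 5, 7, 8, 9, 12, 14, 15, 16, 17, 20, 21}


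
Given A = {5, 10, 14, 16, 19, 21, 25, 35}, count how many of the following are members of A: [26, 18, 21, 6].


Set A = {5, 10, 14, 16, 19, 21, 25, 35}
Candidates: [26, 18, 21, 6]
Check each candidate:
26 ∉ A, 18 ∉ A, 21 ∈ A, 6 ∉ A
Count of candidates in A: 1

1


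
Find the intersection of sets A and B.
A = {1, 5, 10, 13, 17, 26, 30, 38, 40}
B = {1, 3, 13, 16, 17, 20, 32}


Set A = {1, 5, 10, 13, 17, 26, 30, 38, 40}
Set B = {1, 3, 13, 16, 17, 20, 32}
A ∩ B includes only elements in both sets.
Check each element of A against B:
1 ✓, 5 ✗, 10 ✗, 13 ✓, 17 ✓, 26 ✗, 30 ✗, 38 ✗, 40 ✗
A ∩ B = {1, 13, 17}

{1, 13, 17}


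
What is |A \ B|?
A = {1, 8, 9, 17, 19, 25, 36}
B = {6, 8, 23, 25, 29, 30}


Set A = {1, 8, 9, 17, 19, 25, 36}
Set B = {6, 8, 23, 25, 29, 30}
A \ B = {1, 9, 17, 19, 36}
|A \ B| = 5

5


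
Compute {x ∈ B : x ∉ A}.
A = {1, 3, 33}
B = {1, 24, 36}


Set A = {1, 3, 33}
Set B = {1, 24, 36}
Check each element of B against A:
1 ∈ A, 24 ∉ A (include), 36 ∉ A (include)
Elements of B not in A: {24, 36}

{24, 36}


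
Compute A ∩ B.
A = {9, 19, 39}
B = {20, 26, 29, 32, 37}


Set A = {9, 19, 39}
Set B = {20, 26, 29, 32, 37}
A ∩ B includes only elements in both sets.
Check each element of A against B:
9 ✗, 19 ✗, 39 ✗
A ∩ B = {}

{}


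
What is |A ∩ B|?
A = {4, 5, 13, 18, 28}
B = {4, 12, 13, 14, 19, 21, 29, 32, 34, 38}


Set A = {4, 5, 13, 18, 28}
Set B = {4, 12, 13, 14, 19, 21, 29, 32, 34, 38}
A ∩ B = {4, 13}
|A ∩ B| = 2

2


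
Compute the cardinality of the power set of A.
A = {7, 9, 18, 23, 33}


Set A = {7, 9, 18, 23, 33}
|A| = 5
The power set P(A) contains all subsets of A.
|P(A)| = 2^|A| = 2^5 = 32

32


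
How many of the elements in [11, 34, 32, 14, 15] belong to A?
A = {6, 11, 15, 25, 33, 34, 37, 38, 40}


Set A = {6, 11, 15, 25, 33, 34, 37, 38, 40}
Candidates: [11, 34, 32, 14, 15]
Check each candidate:
11 ∈ A, 34 ∈ A, 32 ∉ A, 14 ∉ A, 15 ∈ A
Count of candidates in A: 3

3


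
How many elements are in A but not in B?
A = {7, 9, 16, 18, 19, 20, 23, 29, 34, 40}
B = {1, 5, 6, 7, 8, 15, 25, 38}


Set A = {7, 9, 16, 18, 19, 20, 23, 29, 34, 40}
Set B = {1, 5, 6, 7, 8, 15, 25, 38}
A \ B = {9, 16, 18, 19, 20, 23, 29, 34, 40}
|A \ B| = 9

9


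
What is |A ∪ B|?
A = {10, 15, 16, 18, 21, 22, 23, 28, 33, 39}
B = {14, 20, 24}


Set A = {10, 15, 16, 18, 21, 22, 23, 28, 33, 39}, |A| = 10
Set B = {14, 20, 24}, |B| = 3
A ∩ B = {}, |A ∩ B| = 0
|A ∪ B| = |A| + |B| - |A ∩ B| = 10 + 3 - 0 = 13

13


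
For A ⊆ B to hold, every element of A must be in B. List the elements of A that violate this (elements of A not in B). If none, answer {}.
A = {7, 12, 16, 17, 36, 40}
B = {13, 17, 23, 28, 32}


Set A = {7, 12, 16, 17, 36, 40}
Set B = {13, 17, 23, 28, 32}
Check each element of A against B:
7 ∉ B (include), 12 ∉ B (include), 16 ∉ B (include), 17 ∈ B, 36 ∉ B (include), 40 ∉ B (include)
Elements of A not in B: {7, 12, 16, 36, 40}

{7, 12, 16, 36, 40}


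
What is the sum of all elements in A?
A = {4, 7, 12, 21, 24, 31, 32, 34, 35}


Set A = {4, 7, 12, 21, 24, 31, 32, 34, 35}
Sum = 4 + 7 + 12 + 21 + 24 + 31 + 32 + 34 + 35 = 200

200


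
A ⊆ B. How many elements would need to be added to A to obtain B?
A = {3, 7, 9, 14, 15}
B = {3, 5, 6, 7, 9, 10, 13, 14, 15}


Set A = {3, 7, 9, 14, 15}, |A| = 5
Set B = {3, 5, 6, 7, 9, 10, 13, 14, 15}, |B| = 9
Since A ⊆ B: B \ A = {5, 6, 10, 13}
|B| - |A| = 9 - 5 = 4

4


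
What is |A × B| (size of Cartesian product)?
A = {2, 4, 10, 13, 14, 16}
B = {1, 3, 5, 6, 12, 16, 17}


Set A = {2, 4, 10, 13, 14, 16} has 6 elements.
Set B = {1, 3, 5, 6, 12, 16, 17} has 7 elements.
|A × B| = |A| × |B| = 6 × 7 = 42

42


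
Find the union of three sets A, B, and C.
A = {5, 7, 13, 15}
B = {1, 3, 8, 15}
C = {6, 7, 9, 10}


Set A = {5, 7, 13, 15}
Set B = {1, 3, 8, 15}
Set C = {6, 7, 9, 10}
First, A ∪ B = {1, 3, 5, 7, 8, 13, 15}
Then, (A ∪ B) ∪ C = {1, 3, 5, 6, 7, 8, 9, 10, 13, 15}

{1, 3, 5, 6, 7, 8, 9, 10, 13, 15}


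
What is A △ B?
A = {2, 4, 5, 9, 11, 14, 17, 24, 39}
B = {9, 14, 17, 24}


Set A = {2, 4, 5, 9, 11, 14, 17, 24, 39}
Set B = {9, 14, 17, 24}
A △ B = (A \ B) ∪ (B \ A)
Elements in A but not B: {2, 4, 5, 11, 39}
Elements in B but not A: {}
A △ B = {2, 4, 5, 11, 39}

{2, 4, 5, 11, 39}


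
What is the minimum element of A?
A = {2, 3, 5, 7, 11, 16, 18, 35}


Set A = {2, 3, 5, 7, 11, 16, 18, 35}
Elements in ascending order: 2, 3, 5, 7, 11, 16, 18, 35
The smallest element is 2.

2


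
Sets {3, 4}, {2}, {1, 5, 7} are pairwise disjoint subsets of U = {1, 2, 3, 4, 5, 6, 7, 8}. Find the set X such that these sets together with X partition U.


U = {1, 2, 3, 4, 5, 6, 7, 8}
Shown blocks: {3, 4}, {2}, {1, 5, 7}
A partition's blocks are pairwise disjoint and cover U, so the missing block = U \ (union of shown blocks).
Union of shown blocks: {1, 2, 3, 4, 5, 7}
Missing block = U \ (union) = {6, 8}

{6, 8}


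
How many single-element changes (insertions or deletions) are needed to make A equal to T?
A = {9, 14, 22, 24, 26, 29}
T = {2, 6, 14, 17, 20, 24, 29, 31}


Set A = {9, 14, 22, 24, 26, 29}
Set T = {2, 6, 14, 17, 20, 24, 29, 31}
Elements to remove from A (in A, not in T): {9, 22, 26} → 3 removals
Elements to add to A (in T, not in A): {2, 6, 17, 20, 31} → 5 additions
Total edits = 3 + 5 = 8

8


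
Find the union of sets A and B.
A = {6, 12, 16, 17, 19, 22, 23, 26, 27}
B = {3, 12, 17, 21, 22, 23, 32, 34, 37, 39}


Set A = {6, 12, 16, 17, 19, 22, 23, 26, 27}
Set B = {3, 12, 17, 21, 22, 23, 32, 34, 37, 39}
A ∪ B includes all elements in either set.
Elements from A: {6, 12, 16, 17, 19, 22, 23, 26, 27}
Elements from B not already included: {3, 21, 32, 34, 37, 39}
A ∪ B = {3, 6, 12, 16, 17, 19, 21, 22, 23, 26, 27, 32, 34, 37, 39}

{3, 6, 12, 16, 17, 19, 21, 22, 23, 26, 27, 32, 34, 37, 39}


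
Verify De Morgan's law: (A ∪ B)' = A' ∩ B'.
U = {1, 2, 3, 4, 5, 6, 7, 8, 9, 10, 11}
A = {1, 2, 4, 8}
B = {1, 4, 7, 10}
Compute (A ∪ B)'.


U = {1, 2, 3, 4, 5, 6, 7, 8, 9, 10, 11}
A = {1, 2, 4, 8}, B = {1, 4, 7, 10}
A ∪ B = {1, 2, 4, 7, 8, 10}
(A ∪ B)' = U \ (A ∪ B) = {3, 5, 6, 9, 11}
Verification via A' ∩ B': A' = {3, 5, 6, 7, 9, 10, 11}, B' = {2, 3, 5, 6, 8, 9, 11}
A' ∩ B' = {3, 5, 6, 9, 11} ✓

{3, 5, 6, 9, 11}


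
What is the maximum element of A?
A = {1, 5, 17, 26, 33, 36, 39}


Set A = {1, 5, 17, 26, 33, 36, 39}
Elements in ascending order: 1, 5, 17, 26, 33, 36, 39
The largest element is 39.

39


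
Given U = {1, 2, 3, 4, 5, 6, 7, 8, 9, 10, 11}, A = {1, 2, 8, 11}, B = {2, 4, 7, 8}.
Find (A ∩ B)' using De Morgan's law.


U = {1, 2, 3, 4, 5, 6, 7, 8, 9, 10, 11}
A = {1, 2, 8, 11}, B = {2, 4, 7, 8}
A ∩ B = {2, 8}
(A ∩ B)' = U \ (A ∩ B) = {1, 3, 4, 5, 6, 7, 9, 10, 11}
Verification via A' ∪ B': A' = {3, 4, 5, 6, 7, 9, 10}, B' = {1, 3, 5, 6, 9, 10, 11}
A' ∪ B' = {1, 3, 4, 5, 6, 7, 9, 10, 11} ✓

{1, 3, 4, 5, 6, 7, 9, 10, 11}


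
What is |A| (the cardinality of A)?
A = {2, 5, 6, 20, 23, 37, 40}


Set A = {2, 5, 6, 20, 23, 37, 40}
Listing elements: 2, 5, 6, 20, 23, 37, 40
Counting: 7 elements
|A| = 7

7


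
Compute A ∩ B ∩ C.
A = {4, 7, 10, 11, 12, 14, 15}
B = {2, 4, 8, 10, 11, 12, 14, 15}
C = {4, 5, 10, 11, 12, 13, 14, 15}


Set A = {4, 7, 10, 11, 12, 14, 15}
Set B = {2, 4, 8, 10, 11, 12, 14, 15}
Set C = {4, 5, 10, 11, 12, 13, 14, 15}
First, A ∩ B = {4, 10, 11, 12, 14, 15}
Then, (A ∩ B) ∩ C = {4, 10, 11, 12, 14, 15}

{4, 10, 11, 12, 14, 15}


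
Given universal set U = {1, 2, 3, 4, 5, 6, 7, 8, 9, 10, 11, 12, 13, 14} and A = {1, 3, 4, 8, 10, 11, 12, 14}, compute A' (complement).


Universal set U = {1, 2, 3, 4, 5, 6, 7, 8, 9, 10, 11, 12, 13, 14}
Set A = {1, 3, 4, 8, 10, 11, 12, 14}
A' = U \ A = elements in U but not in A
Checking each element of U:
1 (in A, exclude), 2 (not in A, include), 3 (in A, exclude), 4 (in A, exclude), 5 (not in A, include), 6 (not in A, include), 7 (not in A, include), 8 (in A, exclude), 9 (not in A, include), 10 (in A, exclude), 11 (in A, exclude), 12 (in A, exclude), 13 (not in A, include), 14 (in A, exclude)
A' = {2, 5, 6, 7, 9, 13}

{2, 5, 6, 7, 9, 13}


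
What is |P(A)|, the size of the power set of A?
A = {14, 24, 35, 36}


Set A = {14, 24, 35, 36}
|A| = 4
The power set P(A) contains all subsets of A.
|P(A)| = 2^|A| = 2^4 = 16

16


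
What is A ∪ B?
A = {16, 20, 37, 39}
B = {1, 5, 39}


Set A = {16, 20, 37, 39}
Set B = {1, 5, 39}
A ∪ B includes all elements in either set.
Elements from A: {16, 20, 37, 39}
Elements from B not already included: {1, 5}
A ∪ B = {1, 5, 16, 20, 37, 39}

{1, 5, 16, 20, 37, 39}


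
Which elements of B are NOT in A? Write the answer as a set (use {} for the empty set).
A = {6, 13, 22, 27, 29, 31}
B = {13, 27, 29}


Set A = {6, 13, 22, 27, 29, 31}
Set B = {13, 27, 29}
Check each element of B against A:
13 ∈ A, 27 ∈ A, 29 ∈ A
Elements of B not in A: {}

{}


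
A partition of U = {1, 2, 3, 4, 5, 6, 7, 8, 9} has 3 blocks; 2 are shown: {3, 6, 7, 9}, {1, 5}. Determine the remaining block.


U = {1, 2, 3, 4, 5, 6, 7, 8, 9}
Shown blocks: {3, 6, 7, 9}, {1, 5}
A partition's blocks are pairwise disjoint and cover U, so the missing block = U \ (union of shown blocks).
Union of shown blocks: {1, 3, 5, 6, 7, 9}
Missing block = U \ (union) = {2, 4, 8}

{2, 4, 8}


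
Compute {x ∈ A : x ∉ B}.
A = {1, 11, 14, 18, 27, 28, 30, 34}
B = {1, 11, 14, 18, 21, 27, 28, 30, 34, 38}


Set A = {1, 11, 14, 18, 27, 28, 30, 34}
Set B = {1, 11, 14, 18, 21, 27, 28, 30, 34, 38}
Check each element of A against B:
1 ∈ B, 11 ∈ B, 14 ∈ B, 18 ∈ B, 27 ∈ B, 28 ∈ B, 30 ∈ B, 34 ∈ B
Elements of A not in B: {}

{}


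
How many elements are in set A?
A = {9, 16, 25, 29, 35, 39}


Set A = {9, 16, 25, 29, 35, 39}
Listing elements: 9, 16, 25, 29, 35, 39
Counting: 6 elements
|A| = 6

6


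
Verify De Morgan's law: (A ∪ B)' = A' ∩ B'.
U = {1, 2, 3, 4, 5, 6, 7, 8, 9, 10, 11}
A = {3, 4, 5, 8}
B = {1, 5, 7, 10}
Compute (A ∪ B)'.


U = {1, 2, 3, 4, 5, 6, 7, 8, 9, 10, 11}
A = {3, 4, 5, 8}, B = {1, 5, 7, 10}
A ∪ B = {1, 3, 4, 5, 7, 8, 10}
(A ∪ B)' = U \ (A ∪ B) = {2, 6, 9, 11}
Verification via A' ∩ B': A' = {1, 2, 6, 7, 9, 10, 11}, B' = {2, 3, 4, 6, 8, 9, 11}
A' ∩ B' = {2, 6, 9, 11} ✓

{2, 6, 9, 11}


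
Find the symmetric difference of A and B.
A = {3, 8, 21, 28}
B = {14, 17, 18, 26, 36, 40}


Set A = {3, 8, 21, 28}
Set B = {14, 17, 18, 26, 36, 40}
A △ B = (A \ B) ∪ (B \ A)
Elements in A but not B: {3, 8, 21, 28}
Elements in B but not A: {14, 17, 18, 26, 36, 40}
A △ B = {3, 8, 14, 17, 18, 21, 26, 28, 36, 40}

{3, 8, 14, 17, 18, 21, 26, 28, 36, 40}


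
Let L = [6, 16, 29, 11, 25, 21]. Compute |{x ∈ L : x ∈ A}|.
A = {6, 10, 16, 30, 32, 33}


Set A = {6, 10, 16, 30, 32, 33}
Candidates: [6, 16, 29, 11, 25, 21]
Check each candidate:
6 ∈ A, 16 ∈ A, 29 ∉ A, 11 ∉ A, 25 ∉ A, 21 ∉ A
Count of candidates in A: 2

2


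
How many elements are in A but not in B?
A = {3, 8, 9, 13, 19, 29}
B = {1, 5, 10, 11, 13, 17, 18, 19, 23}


Set A = {3, 8, 9, 13, 19, 29}
Set B = {1, 5, 10, 11, 13, 17, 18, 19, 23}
A \ B = {3, 8, 9, 29}
|A \ B| = 4

4


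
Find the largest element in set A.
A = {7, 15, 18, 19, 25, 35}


Set A = {7, 15, 18, 19, 25, 35}
Elements in ascending order: 7, 15, 18, 19, 25, 35
The largest element is 35.

35


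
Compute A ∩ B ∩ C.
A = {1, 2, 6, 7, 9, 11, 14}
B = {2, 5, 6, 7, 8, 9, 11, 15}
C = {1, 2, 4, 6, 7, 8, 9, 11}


Set A = {1, 2, 6, 7, 9, 11, 14}
Set B = {2, 5, 6, 7, 8, 9, 11, 15}
Set C = {1, 2, 4, 6, 7, 8, 9, 11}
First, A ∩ B = {2, 6, 7, 9, 11}
Then, (A ∩ B) ∩ C = {2, 6, 7, 9, 11}

{2, 6, 7, 9, 11}


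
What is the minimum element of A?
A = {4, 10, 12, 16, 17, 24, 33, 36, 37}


Set A = {4, 10, 12, 16, 17, 24, 33, 36, 37}
Elements in ascending order: 4, 10, 12, 16, 17, 24, 33, 36, 37
The smallest element is 4.

4


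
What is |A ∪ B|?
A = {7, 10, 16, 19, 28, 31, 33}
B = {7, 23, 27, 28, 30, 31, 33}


Set A = {7, 10, 16, 19, 28, 31, 33}, |A| = 7
Set B = {7, 23, 27, 28, 30, 31, 33}, |B| = 7
A ∩ B = {7, 28, 31, 33}, |A ∩ B| = 4
|A ∪ B| = |A| + |B| - |A ∩ B| = 7 + 7 - 4 = 10

10


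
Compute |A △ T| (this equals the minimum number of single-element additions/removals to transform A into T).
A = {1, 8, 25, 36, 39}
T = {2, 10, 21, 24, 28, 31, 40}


Set A = {1, 8, 25, 36, 39}
Set T = {2, 10, 21, 24, 28, 31, 40}
Elements to remove from A (in A, not in T): {1, 8, 25, 36, 39} → 5 removals
Elements to add to A (in T, not in A): {2, 10, 21, 24, 28, 31, 40} → 7 additions
Total edits = 5 + 7 = 12

12


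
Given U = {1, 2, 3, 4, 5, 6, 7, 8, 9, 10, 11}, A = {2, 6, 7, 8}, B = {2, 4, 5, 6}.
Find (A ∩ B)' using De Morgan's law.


U = {1, 2, 3, 4, 5, 6, 7, 8, 9, 10, 11}
A = {2, 6, 7, 8}, B = {2, 4, 5, 6}
A ∩ B = {2, 6}
(A ∩ B)' = U \ (A ∩ B) = {1, 3, 4, 5, 7, 8, 9, 10, 11}
Verification via A' ∪ B': A' = {1, 3, 4, 5, 9, 10, 11}, B' = {1, 3, 7, 8, 9, 10, 11}
A' ∪ B' = {1, 3, 4, 5, 7, 8, 9, 10, 11} ✓

{1, 3, 4, 5, 7, 8, 9, 10, 11}


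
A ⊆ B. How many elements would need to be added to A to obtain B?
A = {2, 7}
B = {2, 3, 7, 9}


Set A = {2, 7}, |A| = 2
Set B = {2, 3, 7, 9}, |B| = 4
Since A ⊆ B: B \ A = {3, 9}
|B| - |A| = 4 - 2 = 2

2


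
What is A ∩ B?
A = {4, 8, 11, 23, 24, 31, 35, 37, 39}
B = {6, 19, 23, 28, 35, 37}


Set A = {4, 8, 11, 23, 24, 31, 35, 37, 39}
Set B = {6, 19, 23, 28, 35, 37}
A ∩ B includes only elements in both sets.
Check each element of A against B:
4 ✗, 8 ✗, 11 ✗, 23 ✓, 24 ✗, 31 ✗, 35 ✓, 37 ✓, 39 ✗
A ∩ B = {23, 35, 37}

{23, 35, 37}


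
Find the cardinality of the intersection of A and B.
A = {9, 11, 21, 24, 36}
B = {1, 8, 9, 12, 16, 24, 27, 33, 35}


Set A = {9, 11, 21, 24, 36}
Set B = {1, 8, 9, 12, 16, 24, 27, 33, 35}
A ∩ B = {9, 24}
|A ∩ B| = 2

2


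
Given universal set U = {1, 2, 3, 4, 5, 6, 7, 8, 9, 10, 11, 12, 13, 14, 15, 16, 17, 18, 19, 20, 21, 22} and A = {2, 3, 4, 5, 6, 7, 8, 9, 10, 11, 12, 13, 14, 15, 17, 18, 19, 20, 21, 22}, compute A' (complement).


Universal set U = {1, 2, 3, 4, 5, 6, 7, 8, 9, 10, 11, 12, 13, 14, 15, 16, 17, 18, 19, 20, 21, 22}
Set A = {2, 3, 4, 5, 6, 7, 8, 9, 10, 11, 12, 13, 14, 15, 17, 18, 19, 20, 21, 22}
A' = U \ A = elements in U but not in A
Checking each element of U:
1 (not in A, include), 2 (in A, exclude), 3 (in A, exclude), 4 (in A, exclude), 5 (in A, exclude), 6 (in A, exclude), 7 (in A, exclude), 8 (in A, exclude), 9 (in A, exclude), 10 (in A, exclude), 11 (in A, exclude), 12 (in A, exclude), 13 (in A, exclude), 14 (in A, exclude), 15 (in A, exclude), 16 (not in A, include), 17 (in A, exclude), 18 (in A, exclude), 19 (in A, exclude), 20 (in A, exclude), 21 (in A, exclude), 22 (in A, exclude)
A' = {1, 16}

{1, 16}


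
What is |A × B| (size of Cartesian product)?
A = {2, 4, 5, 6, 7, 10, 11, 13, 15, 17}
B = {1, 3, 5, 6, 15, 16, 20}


Set A = {2, 4, 5, 6, 7, 10, 11, 13, 15, 17} has 10 elements.
Set B = {1, 3, 5, 6, 15, 16, 20} has 7 elements.
|A × B| = |A| × |B| = 10 × 7 = 70

70


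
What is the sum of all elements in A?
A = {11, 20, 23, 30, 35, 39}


Set A = {11, 20, 23, 30, 35, 39}
Sum = 11 + 20 + 23 + 30 + 35 + 39 = 158

158


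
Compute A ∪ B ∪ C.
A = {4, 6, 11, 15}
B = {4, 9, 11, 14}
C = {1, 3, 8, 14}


Set A = {4, 6, 11, 15}
Set B = {4, 9, 11, 14}
Set C = {1, 3, 8, 14}
First, A ∪ B = {4, 6, 9, 11, 14, 15}
Then, (A ∪ B) ∪ C = {1, 3, 4, 6, 8, 9, 11, 14, 15}

{1, 3, 4, 6, 8, 9, 11, 14, 15}


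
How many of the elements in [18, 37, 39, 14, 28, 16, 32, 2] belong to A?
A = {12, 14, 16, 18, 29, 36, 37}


Set A = {12, 14, 16, 18, 29, 36, 37}
Candidates: [18, 37, 39, 14, 28, 16, 32, 2]
Check each candidate:
18 ∈ A, 37 ∈ A, 39 ∉ A, 14 ∈ A, 28 ∉ A, 16 ∈ A, 32 ∉ A, 2 ∉ A
Count of candidates in A: 4

4


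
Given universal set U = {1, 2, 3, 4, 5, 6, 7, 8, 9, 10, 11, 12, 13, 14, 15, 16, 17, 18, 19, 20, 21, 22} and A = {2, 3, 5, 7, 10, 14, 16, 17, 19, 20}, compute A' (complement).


Universal set U = {1, 2, 3, 4, 5, 6, 7, 8, 9, 10, 11, 12, 13, 14, 15, 16, 17, 18, 19, 20, 21, 22}
Set A = {2, 3, 5, 7, 10, 14, 16, 17, 19, 20}
A' = U \ A = elements in U but not in A
Checking each element of U:
1 (not in A, include), 2 (in A, exclude), 3 (in A, exclude), 4 (not in A, include), 5 (in A, exclude), 6 (not in A, include), 7 (in A, exclude), 8 (not in A, include), 9 (not in A, include), 10 (in A, exclude), 11 (not in A, include), 12 (not in A, include), 13 (not in A, include), 14 (in A, exclude), 15 (not in A, include), 16 (in A, exclude), 17 (in A, exclude), 18 (not in A, include), 19 (in A, exclude), 20 (in A, exclude), 21 (not in A, include), 22 (not in A, include)
A' = {1, 4, 6, 8, 9, 11, 12, 13, 15, 18, 21, 22}

{1, 4, 6, 8, 9, 11, 12, 13, 15, 18, 21, 22}


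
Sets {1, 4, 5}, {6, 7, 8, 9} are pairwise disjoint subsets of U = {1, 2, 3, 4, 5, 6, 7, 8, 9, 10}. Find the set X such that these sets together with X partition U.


U = {1, 2, 3, 4, 5, 6, 7, 8, 9, 10}
Shown blocks: {1, 4, 5}, {6, 7, 8, 9}
A partition's blocks are pairwise disjoint and cover U, so the missing block = U \ (union of shown blocks).
Union of shown blocks: {1, 4, 5, 6, 7, 8, 9}
Missing block = U \ (union) = {2, 3, 10}

{2, 3, 10}


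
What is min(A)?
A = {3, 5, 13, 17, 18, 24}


Set A = {3, 5, 13, 17, 18, 24}
Elements in ascending order: 3, 5, 13, 17, 18, 24
The smallest element is 3.

3


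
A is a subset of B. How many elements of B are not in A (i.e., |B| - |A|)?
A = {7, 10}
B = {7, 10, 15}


Set A = {7, 10}, |A| = 2
Set B = {7, 10, 15}, |B| = 3
Since A ⊆ B: B \ A = {15}
|B| - |A| = 3 - 2 = 1

1


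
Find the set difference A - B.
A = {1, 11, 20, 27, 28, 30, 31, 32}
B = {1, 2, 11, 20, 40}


Set A = {1, 11, 20, 27, 28, 30, 31, 32}
Set B = {1, 2, 11, 20, 40}
A \ B includes elements in A that are not in B.
Check each element of A:
1 (in B, remove), 11 (in B, remove), 20 (in B, remove), 27 (not in B, keep), 28 (not in B, keep), 30 (not in B, keep), 31 (not in B, keep), 32 (not in B, keep)
A \ B = {27, 28, 30, 31, 32}

{27, 28, 30, 31, 32}


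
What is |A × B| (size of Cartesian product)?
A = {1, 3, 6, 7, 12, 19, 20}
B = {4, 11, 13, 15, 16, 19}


Set A = {1, 3, 6, 7, 12, 19, 20} has 7 elements.
Set B = {4, 11, 13, 15, 16, 19} has 6 elements.
|A × B| = |A| × |B| = 7 × 6 = 42

42


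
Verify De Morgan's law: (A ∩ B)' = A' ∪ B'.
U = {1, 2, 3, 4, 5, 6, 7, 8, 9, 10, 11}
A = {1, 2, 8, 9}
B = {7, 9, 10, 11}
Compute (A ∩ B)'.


U = {1, 2, 3, 4, 5, 6, 7, 8, 9, 10, 11}
A = {1, 2, 8, 9}, B = {7, 9, 10, 11}
A ∩ B = {9}
(A ∩ B)' = U \ (A ∩ B) = {1, 2, 3, 4, 5, 6, 7, 8, 10, 11}
Verification via A' ∪ B': A' = {3, 4, 5, 6, 7, 10, 11}, B' = {1, 2, 3, 4, 5, 6, 8}
A' ∪ B' = {1, 2, 3, 4, 5, 6, 7, 8, 10, 11} ✓

{1, 2, 3, 4, 5, 6, 7, 8, 10, 11}


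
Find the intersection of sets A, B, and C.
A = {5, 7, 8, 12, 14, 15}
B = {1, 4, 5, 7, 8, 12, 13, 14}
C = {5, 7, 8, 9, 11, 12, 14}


Set A = {5, 7, 8, 12, 14, 15}
Set B = {1, 4, 5, 7, 8, 12, 13, 14}
Set C = {5, 7, 8, 9, 11, 12, 14}
First, A ∩ B = {5, 7, 8, 12, 14}
Then, (A ∩ B) ∩ C = {5, 7, 8, 12, 14}

{5, 7, 8, 12, 14}


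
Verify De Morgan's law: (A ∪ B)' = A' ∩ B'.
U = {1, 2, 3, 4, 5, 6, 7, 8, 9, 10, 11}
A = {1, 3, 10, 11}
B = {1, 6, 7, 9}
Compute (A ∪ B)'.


U = {1, 2, 3, 4, 5, 6, 7, 8, 9, 10, 11}
A = {1, 3, 10, 11}, B = {1, 6, 7, 9}
A ∪ B = {1, 3, 6, 7, 9, 10, 11}
(A ∪ B)' = U \ (A ∪ B) = {2, 4, 5, 8}
Verification via A' ∩ B': A' = {2, 4, 5, 6, 7, 8, 9}, B' = {2, 3, 4, 5, 8, 10, 11}
A' ∩ B' = {2, 4, 5, 8} ✓

{2, 4, 5, 8}


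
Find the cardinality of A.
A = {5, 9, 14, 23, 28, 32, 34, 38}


Set A = {5, 9, 14, 23, 28, 32, 34, 38}
Listing elements: 5, 9, 14, 23, 28, 32, 34, 38
Counting: 8 elements
|A| = 8

8


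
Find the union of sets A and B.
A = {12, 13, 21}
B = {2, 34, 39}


Set A = {12, 13, 21}
Set B = {2, 34, 39}
A ∪ B includes all elements in either set.
Elements from A: {12, 13, 21}
Elements from B not already included: {2, 34, 39}
A ∪ B = {2, 12, 13, 21, 34, 39}

{2, 12, 13, 21, 34, 39}


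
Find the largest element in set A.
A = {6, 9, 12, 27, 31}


Set A = {6, 9, 12, 27, 31}
Elements in ascending order: 6, 9, 12, 27, 31
The largest element is 31.

31


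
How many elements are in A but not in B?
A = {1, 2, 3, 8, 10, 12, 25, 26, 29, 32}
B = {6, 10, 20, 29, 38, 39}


Set A = {1, 2, 3, 8, 10, 12, 25, 26, 29, 32}
Set B = {6, 10, 20, 29, 38, 39}
A \ B = {1, 2, 3, 8, 12, 25, 26, 32}
|A \ B| = 8

8


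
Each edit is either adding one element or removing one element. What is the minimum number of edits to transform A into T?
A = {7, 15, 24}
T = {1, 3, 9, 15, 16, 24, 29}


Set A = {7, 15, 24}
Set T = {1, 3, 9, 15, 16, 24, 29}
Elements to remove from A (in A, not in T): {7} → 1 removals
Elements to add to A (in T, not in A): {1, 3, 9, 16, 29} → 5 additions
Total edits = 1 + 5 = 6

6


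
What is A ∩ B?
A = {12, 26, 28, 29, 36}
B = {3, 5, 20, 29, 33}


Set A = {12, 26, 28, 29, 36}
Set B = {3, 5, 20, 29, 33}
A ∩ B includes only elements in both sets.
Check each element of A against B:
12 ✗, 26 ✗, 28 ✗, 29 ✓, 36 ✗
A ∩ B = {29}

{29}


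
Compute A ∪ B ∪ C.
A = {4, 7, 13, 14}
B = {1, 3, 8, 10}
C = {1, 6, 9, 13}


Set A = {4, 7, 13, 14}
Set B = {1, 3, 8, 10}
Set C = {1, 6, 9, 13}
First, A ∪ B = {1, 3, 4, 7, 8, 10, 13, 14}
Then, (A ∪ B) ∪ C = {1, 3, 4, 6, 7, 8, 9, 10, 13, 14}

{1, 3, 4, 6, 7, 8, 9, 10, 13, 14}
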